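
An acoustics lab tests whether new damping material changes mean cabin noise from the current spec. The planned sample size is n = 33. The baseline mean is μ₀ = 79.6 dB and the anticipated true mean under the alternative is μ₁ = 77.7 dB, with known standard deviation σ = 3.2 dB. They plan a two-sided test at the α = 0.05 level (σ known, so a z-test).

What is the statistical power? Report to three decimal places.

Power ≈ 0.927

Standardized effect: d = |μ₁ − μ₀| / σ = |77.7 − 79.6| / 3.2 = 0.5937
Noncentrality parameter: δ = d·√n = 0.5937 × √33 = 3.4108
Two-sided α = 0.05 → critical value z_{0.025} = 1.960.
Power = Φ(δ − 1.960) + Φ(−δ − 1.960) = Φ(1.451) + Φ(-5.371) = 0.9266 + 0.0000 = 0.9266.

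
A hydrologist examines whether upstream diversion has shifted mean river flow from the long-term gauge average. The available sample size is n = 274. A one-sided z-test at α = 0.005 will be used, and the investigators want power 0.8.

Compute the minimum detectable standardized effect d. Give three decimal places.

d ≈ 0.206

Need Φ(δ − 2.576) = 0.8, so δ = 2.576 + 0.842 = 3.417.
δ = d·√n ⇒ d = δ/√n = 3.417/√274 = 0.2065.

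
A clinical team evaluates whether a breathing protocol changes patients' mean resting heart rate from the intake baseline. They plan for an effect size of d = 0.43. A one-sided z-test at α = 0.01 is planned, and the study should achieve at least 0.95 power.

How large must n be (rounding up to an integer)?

n = 86

Set Φ(δ − 2.326) = 0.95; then δ − 2.326 = Φ⁻¹(0.95) = 1.645, giving δ = 3.971.
δ = d·√n ⇒ n = (δ/d)² = (3.971 / 0.43)² = 85.29.
Round up to the next whole unit.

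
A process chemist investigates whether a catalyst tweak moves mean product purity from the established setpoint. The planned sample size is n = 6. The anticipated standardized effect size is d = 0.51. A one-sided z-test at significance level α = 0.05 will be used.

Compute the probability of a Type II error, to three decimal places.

Noncentrality parameter: δ = d·√n = 0.51 × √6 = 1.2492
One-sided α = 0.05 → critical value z_{0.05} = 1.645.
Power = P(Z > 1.645 − δ) = Φ(-0.396) = 0.3462.
Type II error: β = 1 − power = 1 − 0.3462 = 0.6538.

β ≈ 0.654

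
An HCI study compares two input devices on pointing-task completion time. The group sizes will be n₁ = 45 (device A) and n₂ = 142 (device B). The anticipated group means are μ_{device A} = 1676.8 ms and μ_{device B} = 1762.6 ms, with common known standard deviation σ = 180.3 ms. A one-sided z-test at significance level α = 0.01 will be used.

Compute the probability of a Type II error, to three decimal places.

Standardized effect: d = |μ_{device A} − μ_{device B}| / σ = |1676.8 − 1762.6| / 180.3 = 0.4759
Noncentrality parameter: δ = d / √(1/n₁ + 1/n₂) = 0.4759 / √(1/45 + 1/142) = 2.7818
One-sided α = 0.01 → critical value z_{0.01} = 2.326.
Power = Φ(δ − 2.326) = Φ(0.455) = 0.6756.
Type II error: β = 1 − power = 1 − 0.6756 = 0.3244.

β ≈ 0.324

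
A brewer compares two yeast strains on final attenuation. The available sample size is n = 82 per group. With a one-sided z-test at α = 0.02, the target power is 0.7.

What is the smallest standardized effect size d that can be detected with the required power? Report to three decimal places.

Required noncentrality: δ = z_{0.02} + z_{0.30} = 2.054 + 0.524 = 2.578.
δ = d·√(n/2) ⇒ d = δ/√(n/2) = 2.578/√(82/2) = 0.4026.

d ≈ 0.403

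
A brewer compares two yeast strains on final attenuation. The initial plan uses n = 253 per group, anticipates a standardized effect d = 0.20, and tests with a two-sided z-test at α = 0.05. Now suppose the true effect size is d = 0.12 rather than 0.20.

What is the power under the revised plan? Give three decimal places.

With d = 0.12: δ = d·√(n/2) = 0.12 × √(253/2) = 1.3497. Critical value z_{0.025} = 1.960.
Revised power = Φ(δ − 1.960) + Φ(−δ − 1.960) = Φ(-0.610) + Φ(-3.310) = 0.2708 + 0.0005 = 0.2713.

Power ≈ 0.271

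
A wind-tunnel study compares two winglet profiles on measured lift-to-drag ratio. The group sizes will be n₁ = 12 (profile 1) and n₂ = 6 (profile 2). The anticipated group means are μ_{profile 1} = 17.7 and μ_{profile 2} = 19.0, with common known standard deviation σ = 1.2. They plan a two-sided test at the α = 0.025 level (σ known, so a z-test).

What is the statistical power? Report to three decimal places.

Power ≈ 0.470

Standardized effect: d = |μ_{profile 1} − μ_{profile 2}| / σ = |17.7 − 19.0| / 1.2 = 1.0833
Noncentrality parameter: δ = d / √(1/n₁ + 1/n₂) = 1.0833 / √(1/12 + 1/6) = 2.1667
Two-sided α = 0.025 → critical value z_{0.0125} = 2.241.
Power = Φ(δ − 2.241) + Φ(−δ − 2.241) = Φ(-0.075) + Φ(-4.408) = 0.4702 + 0.0000 = 0.4702.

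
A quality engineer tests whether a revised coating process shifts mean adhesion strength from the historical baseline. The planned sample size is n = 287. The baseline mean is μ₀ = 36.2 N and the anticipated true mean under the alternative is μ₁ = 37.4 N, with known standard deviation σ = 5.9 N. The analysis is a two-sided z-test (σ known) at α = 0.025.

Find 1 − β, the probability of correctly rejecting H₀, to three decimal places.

Power ≈ 0.886

Standardized effect: d = |μ₁ − μ₀| / σ = |37.4 − 36.2| / 5.9 = 0.2034
Noncentrality parameter: δ = d·√n = 0.2034 × √287 = 3.4456
Two-sided α = 0.025 → critical value z_{0.0125} = 2.241.
Power = Φ(δ − 2.241) + Φ(−δ − 2.241) = Φ(1.204) + Φ(-5.687) = 0.8858 + 0.0000 = 0.8858.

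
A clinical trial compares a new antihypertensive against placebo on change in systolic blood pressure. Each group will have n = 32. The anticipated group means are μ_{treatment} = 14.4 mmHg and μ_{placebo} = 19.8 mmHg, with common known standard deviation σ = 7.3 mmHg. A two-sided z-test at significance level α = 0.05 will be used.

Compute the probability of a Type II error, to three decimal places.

β ≈ 0.159

Standardized effect: d = |μ_{treatment} − μ_{placebo}| / σ = |14.4 − 19.8| / 7.3 = 0.7397
Noncentrality parameter: δ = d·√(n/2) = 0.7397 × √(32/2) = 2.9589
Critical value for a two-sided test at α = 0.05: z_{α/2} = 1.960.
Power = Φ(δ − 1.960) + Φ(−δ − 1.960) = Φ(0.999) + Φ(-4.919) = 0.8411 + 0.0000 = 0.8411.
Type II error: β = 1 − power = 1 − 0.8411 = 0.1589.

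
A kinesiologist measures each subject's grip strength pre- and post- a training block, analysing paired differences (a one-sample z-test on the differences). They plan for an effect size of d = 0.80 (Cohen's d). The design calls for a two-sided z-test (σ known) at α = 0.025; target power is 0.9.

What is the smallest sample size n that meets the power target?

Set Φ(δ − 2.241) = 0.9; then δ − 2.241 = Φ⁻¹(0.9) = 1.282, giving δ = 3.523.
(The Φ(−δ − z_{α/2}) term is vanishingly small for δ > 0 and is dropped in the standard sample-size formula.)
δ = d·√n ⇒ n = (δ/d)² = (3.523 / 0.80)² = 19.39.
Rounding up, n = 20.

n = 20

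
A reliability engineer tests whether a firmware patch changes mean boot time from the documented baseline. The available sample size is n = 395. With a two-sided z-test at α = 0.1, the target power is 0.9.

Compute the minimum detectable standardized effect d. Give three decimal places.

d ≈ 0.147

Need Φ(δ − 1.645) = 0.9, so δ = 1.645 + 1.282 = 2.926.
(The second rejection-region term Φ(−δ − z_{α/2}) is negligible and dropped.)
δ = d·√n ⇒ d = δ/√n = 2.926/√395 = 0.1472.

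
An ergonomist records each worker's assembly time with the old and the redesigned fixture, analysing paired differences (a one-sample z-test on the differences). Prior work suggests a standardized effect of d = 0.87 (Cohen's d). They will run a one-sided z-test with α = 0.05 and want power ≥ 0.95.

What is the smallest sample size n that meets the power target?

For power 0.95 need Φ(δ − z_{0.05}) = 0.95, so δ = z_{0.05} + z_{0.05} = 1.645 + 1.645 = 3.290.
δ = d·√n ⇒ n = (δ/d)² = (3.290 / 0.87)² = 14.30.
Rounding up, n = 15.

n = 15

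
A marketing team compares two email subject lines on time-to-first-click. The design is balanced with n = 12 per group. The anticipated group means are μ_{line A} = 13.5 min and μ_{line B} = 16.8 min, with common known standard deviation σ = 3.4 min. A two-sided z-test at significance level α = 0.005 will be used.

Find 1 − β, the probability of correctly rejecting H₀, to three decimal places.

Power ≈ 0.334

Standardized effect: d = |μ_{line A} − μ_{line B}| / σ = |13.5 − 16.8| / 3.4 = 0.9706
Noncentrality parameter: δ = d·√(n/2) = 0.9706 × √(12/2) = 2.3774
Two-sided α = 0.005 → critical value z_{0.0025} = 2.807.
Power = Φ(δ − 2.807) + Φ(−δ − 2.807) = Φ(-0.430) + Φ(-5.184) = 0.3337 + 0.0000 = 0.3337.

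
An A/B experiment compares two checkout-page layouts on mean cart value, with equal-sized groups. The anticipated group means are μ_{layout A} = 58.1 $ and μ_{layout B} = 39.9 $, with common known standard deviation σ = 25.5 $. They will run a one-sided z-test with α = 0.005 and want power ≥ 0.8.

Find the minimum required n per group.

n = 46 per group

Standardized effect: d = |μ_{layout A} − μ_{layout B}| / σ = |58.1 − 39.9| / 25.5 = 0.7137
For power 0.8 need Φ(δ − z_{0.005}) = 0.8, so δ = z_{0.005} + z_{0.20} = 2.576 + 0.842 = 3.417.
δ = d·√(n/2) ⇒ n = 2(δ/d)² = 2 × (3.417 / 0.7137)² = 45.85.
Round up to the next whole unit.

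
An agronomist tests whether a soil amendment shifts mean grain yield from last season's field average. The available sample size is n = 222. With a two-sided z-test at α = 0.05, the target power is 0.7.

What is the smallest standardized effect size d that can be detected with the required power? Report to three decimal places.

Need Φ(δ − 1.960) = 0.7, so δ = 1.960 + 0.524 = 2.484.
(Lower-tail contribution to power is negligible for δ > 0.)
δ = d·√n ⇒ d = δ/√n = 2.484/√222 = 0.1667.

d ≈ 0.167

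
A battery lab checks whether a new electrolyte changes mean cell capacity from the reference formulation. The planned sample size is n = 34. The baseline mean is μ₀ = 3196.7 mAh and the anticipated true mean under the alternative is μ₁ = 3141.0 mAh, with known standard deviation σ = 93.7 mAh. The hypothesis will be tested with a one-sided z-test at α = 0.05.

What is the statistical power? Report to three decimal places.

Standardized effect: d = |μ₁ − μ₀| / σ = |3141.0 − 3196.7| / 93.7 = 0.5945
Noncentrality parameter: λ = d·√n = 0.5945 × √34 = 3.4662
One-sided α = 0.05 → critical value z_{0.05} = 1.645.
Power = P(Z > 1.645 − λ) = Φ(1.821) = 0.9657.

Power ≈ 0.966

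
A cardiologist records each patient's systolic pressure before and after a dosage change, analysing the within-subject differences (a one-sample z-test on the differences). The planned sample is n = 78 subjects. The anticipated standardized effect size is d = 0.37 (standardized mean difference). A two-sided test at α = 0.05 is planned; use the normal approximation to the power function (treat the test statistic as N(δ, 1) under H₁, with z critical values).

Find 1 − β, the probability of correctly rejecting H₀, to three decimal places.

Noncentrality parameter: δ = d·√n = 0.37 × √78 = 3.2678
Two-sided α = 0.05 → critical value z_{0.025} = 1.960.
Power = Φ(δ − 1.960) + Φ(−δ − 1.960) = Φ(1.308) + Φ(-5.228) = 0.9045 + 0.0000 = 0.9045.

Power ≈ 0.905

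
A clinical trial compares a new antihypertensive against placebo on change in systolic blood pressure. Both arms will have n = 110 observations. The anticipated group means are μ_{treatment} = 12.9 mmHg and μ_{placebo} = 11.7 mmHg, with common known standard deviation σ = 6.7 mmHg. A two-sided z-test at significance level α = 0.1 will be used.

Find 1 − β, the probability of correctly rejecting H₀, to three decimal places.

Standardized effect: d = |μ_{treatment} − μ_{placebo}| / σ = |12.9 − 11.7| / 6.7 = 0.1791
Noncentrality parameter: δ = d·√(n/2) = 0.1791 × √(110/2) = 1.3283
Two-sided α = 0.1 → critical value z_{0.05} = 1.645.
Power = Φ(δ − 1.645) + Φ(−δ − 1.645) = Φ(-0.317) + Φ(-2.973) = 0.3758 + 0.0015 = 0.3773.

Power ≈ 0.377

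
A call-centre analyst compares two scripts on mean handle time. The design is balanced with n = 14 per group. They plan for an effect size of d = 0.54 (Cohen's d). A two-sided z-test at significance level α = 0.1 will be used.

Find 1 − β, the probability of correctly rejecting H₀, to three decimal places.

Noncentrality parameter: δ = d·√(n/2) = 0.54 × √(14/2) = 1.4287
Two-sided α = 0.1 → critical value z_{0.05} = 1.645.
Power = Φ(δ − 1.645) + Φ(−δ − 1.645) = Φ(-0.216) + Φ(-3.074) = 0.4144 + 0.0011 = 0.4155.

Power ≈ 0.415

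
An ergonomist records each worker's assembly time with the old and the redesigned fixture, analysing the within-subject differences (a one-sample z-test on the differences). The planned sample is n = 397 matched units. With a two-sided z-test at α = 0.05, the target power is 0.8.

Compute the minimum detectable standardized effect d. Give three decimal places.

Need Φ(δ − 1.960) = 0.8, so δ = 1.960 + 0.842 = 2.802.
(Lower-tail contribution to power is negligible for δ > 0.)
δ = d·√n ⇒ d = δ/√n = 2.802/√397 = 0.1406.

d ≈ 0.141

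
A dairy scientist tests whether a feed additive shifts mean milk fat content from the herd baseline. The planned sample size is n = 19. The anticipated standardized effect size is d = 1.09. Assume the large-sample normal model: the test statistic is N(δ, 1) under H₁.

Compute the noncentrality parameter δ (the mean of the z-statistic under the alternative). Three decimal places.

The noncentrality parameter scales effect size by the design's sample-size factor: δ = d·√n = 1.09 × √19 = 4.7512

δ ≈ 4.751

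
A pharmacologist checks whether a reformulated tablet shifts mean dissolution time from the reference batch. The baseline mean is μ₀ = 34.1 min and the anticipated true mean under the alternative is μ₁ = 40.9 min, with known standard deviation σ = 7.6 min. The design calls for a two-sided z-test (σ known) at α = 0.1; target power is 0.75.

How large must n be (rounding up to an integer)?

n = 7

Standardized effect: d = |μ₁ − μ₀| / σ = |40.9 − 34.1| / 7.6 = 0.8947
Set Φ(δ − 1.645) = 0.75; then δ − 1.645 = Φ⁻¹(0.75) = 0.674, giving δ = 2.319.
(For δ > 0 the lower-tail rejection region contributes negligibly to power, so the one-term inversion is standard.)
δ = d·√n ⇒ n = (δ/d)² = (2.319 / 0.8947)² = 6.72.
Rounding up, n = 7.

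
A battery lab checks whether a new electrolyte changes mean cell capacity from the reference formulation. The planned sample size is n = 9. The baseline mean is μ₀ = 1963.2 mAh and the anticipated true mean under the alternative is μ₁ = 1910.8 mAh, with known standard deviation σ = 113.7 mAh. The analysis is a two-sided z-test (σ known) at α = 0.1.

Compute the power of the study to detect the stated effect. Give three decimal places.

Power ≈ 0.398

Standardized effect: d = |μ₁ − μ₀| / σ = |1910.8 − 1963.2| / 113.7 = 0.4609
Noncentrality parameter: δ = d·√n = 0.4609 × √9 = 1.3826
Critical value for a two-sided test at α = 0.1: z_{α/2} = 1.645.
Power = Φ(δ − 1.645) + Φ(−δ − 1.645) = Φ(-0.262) + Φ(-3.027) = 0.3966 + 0.0012 = 0.3978.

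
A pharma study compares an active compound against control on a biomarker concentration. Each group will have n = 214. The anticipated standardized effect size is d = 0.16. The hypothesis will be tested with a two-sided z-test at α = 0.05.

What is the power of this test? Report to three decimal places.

Noncentrality parameter: δ = d·√(n/2) = 0.16 × √(214/2) = 1.6551
Critical value for a two-sided test at α = 0.05: z_{α/2} = 1.960.
Power = Φ(δ − 1.960) + Φ(−δ − 1.960) = Φ(-0.305) + Φ(-3.615) = 0.3802 + 0.0002 = 0.3804.

Power ≈ 0.380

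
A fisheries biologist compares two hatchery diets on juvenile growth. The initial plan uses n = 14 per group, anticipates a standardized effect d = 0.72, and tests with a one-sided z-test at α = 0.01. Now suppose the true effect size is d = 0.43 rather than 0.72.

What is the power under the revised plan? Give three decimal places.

With d = 0.43: δ = d·√(n/2) = 0.43 × √(14/2) = 1.1377. Critical value z_{0.01} = 2.326.
Revised power = P(Z > 2.326 − δ) = Φ(-1.189) = 0.1173.

Power ≈ 0.117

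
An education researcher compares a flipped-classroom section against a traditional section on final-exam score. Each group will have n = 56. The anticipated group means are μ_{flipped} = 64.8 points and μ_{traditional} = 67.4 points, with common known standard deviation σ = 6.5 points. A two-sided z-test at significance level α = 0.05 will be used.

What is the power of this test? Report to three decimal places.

Power ≈ 0.562

Standardized effect: d = |μ_{flipped} − μ_{traditional}| / σ = |64.8 − 67.4| / 6.5 = 0.4000
Noncentrality parameter: δ = d·√(n/2) = 0.4000 × √(56/2) = 2.1166
Two-sided α = 0.05 → critical value z_{0.025} = 1.960.
Power = Φ(δ − 1.960) + Φ(−δ − 1.960) = Φ(0.157) + Φ(-4.077) = 0.5622 + 0.0000 = 0.5623.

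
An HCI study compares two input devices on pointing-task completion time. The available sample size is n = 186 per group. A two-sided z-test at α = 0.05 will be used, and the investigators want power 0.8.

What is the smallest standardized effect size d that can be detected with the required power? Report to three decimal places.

d ≈ 0.291

Need Φ(δ − 1.960) = 0.8, so δ = 1.960 + 0.842 = 2.802.
(The second rejection-region term Φ(−δ − z_{α/2}) is negligible and dropped.)
δ = d·√(n/2) ⇒ d = δ/√(n/2) = 2.802/√(186/2) = 0.2905.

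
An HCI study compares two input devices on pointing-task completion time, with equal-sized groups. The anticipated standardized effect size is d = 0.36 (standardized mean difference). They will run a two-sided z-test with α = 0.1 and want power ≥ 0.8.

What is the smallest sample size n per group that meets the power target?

n = 96 per group

Set Φ(δ − 1.645) = 0.8; then δ − 1.645 = Φ⁻¹(0.8) = 0.842, giving δ = 2.486.
(The Φ(−δ − z_{α/2}) term is vanishingly small for δ > 0 and is dropped in the standard sample-size formula.)
δ = d·√(n/2) ⇒ n = 2(δ/d)² = 2 × (2.486 / 0.36)² = 95.41.
Round up to the next whole unit.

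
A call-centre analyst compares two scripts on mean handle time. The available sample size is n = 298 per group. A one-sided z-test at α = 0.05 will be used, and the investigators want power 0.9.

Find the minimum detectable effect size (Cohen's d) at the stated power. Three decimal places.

d ≈ 0.240

Required noncentrality: δ = z_{0.05} + z_{0.10} = 1.645 + 1.282 = 2.926.
δ = d·√(n/2) ⇒ d = δ/√(n/2) = 2.926/√(298/2) = 0.2397.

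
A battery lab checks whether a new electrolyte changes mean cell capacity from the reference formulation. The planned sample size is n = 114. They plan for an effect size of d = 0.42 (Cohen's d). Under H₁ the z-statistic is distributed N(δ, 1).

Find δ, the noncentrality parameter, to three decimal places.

δ ≈ 4.484

The noncentrality parameter scales effect size by the design's sample-size factor: δ = d·√n = 0.42 × √114 = 4.4844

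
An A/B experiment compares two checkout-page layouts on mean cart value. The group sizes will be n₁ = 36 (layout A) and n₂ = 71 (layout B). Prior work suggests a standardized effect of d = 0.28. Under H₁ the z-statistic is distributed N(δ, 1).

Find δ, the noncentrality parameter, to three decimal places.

δ = d / √(1/n₁ + 1/n₂) = 0.28 / √(1/36 + 1/71) = 1.3685

δ ≈ 1.369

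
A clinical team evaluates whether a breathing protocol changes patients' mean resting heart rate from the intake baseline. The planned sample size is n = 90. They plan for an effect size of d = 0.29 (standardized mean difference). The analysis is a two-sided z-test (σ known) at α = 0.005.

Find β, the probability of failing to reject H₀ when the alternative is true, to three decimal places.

β ≈ 0.522

Noncentrality parameter: δ = d·√n = 0.29 × √90 = 2.7512
Two-sided α = 0.005 → critical value z_{0.0025} = 2.807.
Power = Φ(δ − 2.807) + Φ(−δ − 2.807) = Φ(-0.056) + Φ(-5.558) = 0.4777 + 0.0000 = 0.4777.
Type II error: β = 1 − power = 1 − 0.4777 = 0.5223.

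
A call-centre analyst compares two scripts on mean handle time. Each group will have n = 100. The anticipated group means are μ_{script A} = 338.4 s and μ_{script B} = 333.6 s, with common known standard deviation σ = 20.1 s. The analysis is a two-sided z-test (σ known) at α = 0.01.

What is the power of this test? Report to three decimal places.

Standardized effect: d = |μ_{script A} − μ_{script B}| / σ = |338.4 − 333.6| / 20.1 = 0.2388
Noncentrality parameter: δ = d·√(n/2) = 0.2388 × √(100/2) = 1.6886
Two-sided α = 0.01 → critical value z_{0.005} = 2.576.
Power = Φ(δ − 2.576) + Φ(−δ − 2.576) = Φ(-0.887) + Φ(-4.264) = 0.1875 + 0.0000 = 0.1875.

Power ≈ 0.187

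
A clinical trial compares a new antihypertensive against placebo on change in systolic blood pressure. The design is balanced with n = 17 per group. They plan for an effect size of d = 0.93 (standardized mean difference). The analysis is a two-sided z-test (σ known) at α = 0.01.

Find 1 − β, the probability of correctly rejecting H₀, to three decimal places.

Noncentrality parameter: δ = d·√(n/2) = 0.93 × √(17/2) = 2.7114
Two-sided α = 0.01 → critical value z_{0.005} = 2.576.
Power = Φ(δ − 2.576) + Φ(−δ − 2.576) = Φ(0.136) + Φ(-5.287) = 0.5539 + 0.0000 = 0.5539.

Power ≈ 0.554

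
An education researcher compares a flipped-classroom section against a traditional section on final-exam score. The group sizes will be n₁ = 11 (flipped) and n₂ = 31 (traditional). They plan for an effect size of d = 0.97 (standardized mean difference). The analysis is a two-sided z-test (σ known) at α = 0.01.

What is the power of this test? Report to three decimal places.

Noncentrality parameter: δ = d / √(1/n₁ + 1/n₂) = 0.97 / √(1/11 + 1/31) = 2.7639
Critical value for a two-sided test at α = 0.01: z_{α/2} = 2.576.
Power = Φ(δ − 2.576) + Φ(−δ − 2.576) = Φ(0.188) + Φ(-5.340) = 0.5746 + 0.0000 = 0.5746.

Power ≈ 0.575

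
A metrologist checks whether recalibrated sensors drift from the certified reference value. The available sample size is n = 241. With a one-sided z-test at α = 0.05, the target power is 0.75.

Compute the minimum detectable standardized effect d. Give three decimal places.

Required noncentrality: δ = z_{0.05} + z_{0.25} = 1.645 + 0.674 = 2.319.
δ = d·√n ⇒ d = δ/√n = 2.319/√241 = 0.1494.

d ≈ 0.149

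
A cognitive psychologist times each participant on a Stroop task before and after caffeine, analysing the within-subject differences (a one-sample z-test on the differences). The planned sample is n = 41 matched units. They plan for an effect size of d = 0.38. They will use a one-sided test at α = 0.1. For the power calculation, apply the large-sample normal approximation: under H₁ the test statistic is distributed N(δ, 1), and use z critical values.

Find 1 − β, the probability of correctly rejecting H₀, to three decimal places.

Noncentrality parameter: δ = d·√n = 0.38 × √41 = 2.4332
Critical value for a one-sided test at α = 0.1: z_α = 1.282.
Power = P(Z > 1.282 − δ) = Φ(1.152) = 0.8753.

Power ≈ 0.875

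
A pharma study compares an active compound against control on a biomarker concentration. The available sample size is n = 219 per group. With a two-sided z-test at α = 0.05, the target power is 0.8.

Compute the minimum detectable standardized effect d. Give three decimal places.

d ≈ 0.268

Need Φ(δ − 1.960) = 0.8, so δ = 1.960 + 0.842 = 2.802.
(The second rejection-region term Φ(−δ − z_{α/2}) is negligible and dropped.)
δ = d·√(n/2) ⇒ d = δ/√(n/2) = 2.802/√(219/2) = 0.2677.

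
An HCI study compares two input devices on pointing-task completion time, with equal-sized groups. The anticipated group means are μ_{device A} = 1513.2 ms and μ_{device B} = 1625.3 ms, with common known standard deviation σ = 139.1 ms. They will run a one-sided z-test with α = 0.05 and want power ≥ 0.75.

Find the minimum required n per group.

Standardized effect: d = |μ_{device A} − μ_{device B}| / σ = |1513.2 − 1625.3| / 139.1 = 0.8059
For power 0.75 need Φ(δ − z_{0.05}) = 0.75, so δ = z_{0.05} + z_{0.25} = 1.645 + 0.674 = 2.319.
δ = d·√(n/2) ⇒ n = 2(δ/d)² = 2 × (2.319 / 0.8059)² = 16.57.
Round up to the next whole unit.

n = 17 per group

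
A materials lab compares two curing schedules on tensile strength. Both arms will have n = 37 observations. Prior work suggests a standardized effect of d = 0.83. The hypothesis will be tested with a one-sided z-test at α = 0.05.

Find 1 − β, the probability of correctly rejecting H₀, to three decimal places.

Noncentrality parameter: δ = d·√(n/2) = 0.83 × √(37/2) = 3.5700
One-sided α = 0.05 → critical value z_{0.05} = 1.645.
Power = Φ(δ − 1.645) = Φ(1.925) = 0.9729.

Power ≈ 0.973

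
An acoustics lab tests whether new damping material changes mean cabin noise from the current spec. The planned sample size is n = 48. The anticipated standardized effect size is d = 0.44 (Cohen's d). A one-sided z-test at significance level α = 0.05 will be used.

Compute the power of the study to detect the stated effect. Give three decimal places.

Noncentrality parameter: δ = d·√n = 0.44 × √48 = 3.0484
Critical value for a one-sided test at α = 0.05: z_α = 1.645.
Power = Φ(δ − 1.645) = Φ(1.404) = 0.9198.

Power ≈ 0.920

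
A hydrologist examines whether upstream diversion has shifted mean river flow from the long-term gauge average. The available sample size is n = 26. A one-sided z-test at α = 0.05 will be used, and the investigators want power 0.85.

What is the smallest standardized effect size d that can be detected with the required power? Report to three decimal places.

d ≈ 0.526

Need Φ(δ − 1.645) = 0.85, so δ = 1.645 + 1.036 = 2.681.
δ = d·√n ⇒ d = δ/√n = 2.681/√26 = 0.5258.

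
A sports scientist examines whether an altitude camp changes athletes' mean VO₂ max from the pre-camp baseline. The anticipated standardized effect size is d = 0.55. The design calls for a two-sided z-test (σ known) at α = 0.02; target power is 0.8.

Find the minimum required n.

For power 0.8 need Φ(δ − z_{0.01}) = 0.8, so δ = z_{0.01} + z_{0.20} = 2.326 + 0.842 = 3.168.
(For δ > 0 the lower-tail rejection region contributes negligibly to power, so the one-term inversion is standard.)
δ = d·√n ⇒ n = (δ/d)² = (3.168 / 0.55)² = 33.18.
Rounding up, n = 34.

n = 34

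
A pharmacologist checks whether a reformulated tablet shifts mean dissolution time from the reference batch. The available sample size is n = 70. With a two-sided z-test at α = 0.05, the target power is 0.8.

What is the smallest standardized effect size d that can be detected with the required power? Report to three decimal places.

Required noncentrality: δ = z_{0.025} + z_{0.20} = 1.960 + 0.842 = 2.802.
(Lower-tail contribution to power is negligible for δ > 0.)
δ = d·√n ⇒ d = δ/√n = 2.802/√70 = 0.3349.

d ≈ 0.335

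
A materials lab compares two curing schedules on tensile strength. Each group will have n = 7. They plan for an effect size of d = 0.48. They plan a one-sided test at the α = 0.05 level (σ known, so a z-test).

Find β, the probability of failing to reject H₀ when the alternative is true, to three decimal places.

β ≈ 0.772

Noncentrality parameter: δ = d·√(n/2) = 0.48 × √(7/2) = 0.8980
Critical value for a one-sided test at α = 0.05: z_α = 1.645.
Power = P(Z > 1.645 − δ) = Φ(-0.747) = 0.2276.
Type II error: β = 1 − power = 1 − 0.2276 = 0.7724.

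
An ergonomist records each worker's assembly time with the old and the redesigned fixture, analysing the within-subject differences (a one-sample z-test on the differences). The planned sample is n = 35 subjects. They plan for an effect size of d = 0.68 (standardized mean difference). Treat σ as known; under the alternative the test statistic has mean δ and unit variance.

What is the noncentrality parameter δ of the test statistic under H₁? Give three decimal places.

δ = d·√n = 0.68 × √35 = 4.0229

δ ≈ 4.023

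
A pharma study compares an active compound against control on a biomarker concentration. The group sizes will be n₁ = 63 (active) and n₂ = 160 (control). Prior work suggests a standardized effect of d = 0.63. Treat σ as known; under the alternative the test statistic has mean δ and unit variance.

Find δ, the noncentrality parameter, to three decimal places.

δ ≈ 4.236

The noncentrality parameter scales effect size by the design's sample-size factor: δ = d / √(1/n₁ + 1/n₂) = 0.63 / √(1/63 + 1/160) = 4.2356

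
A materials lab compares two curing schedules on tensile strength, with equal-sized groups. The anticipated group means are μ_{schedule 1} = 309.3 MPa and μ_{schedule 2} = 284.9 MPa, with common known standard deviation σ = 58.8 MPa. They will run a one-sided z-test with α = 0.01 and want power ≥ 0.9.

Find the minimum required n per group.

n = 152 per group

Standardized effect: d = |μ_{schedule 1} − μ_{schedule 2}| / σ = |309.3 − 284.9| / 58.8 = 0.4150
For power 0.9 need Φ(δ − z_{0.01}) = 0.9, so δ = z_{0.01} + z_{0.10} = 2.326 + 1.282 = 3.608.
δ = d·√(n/2) ⇒ n = 2(δ/d)² = 2 × (3.608 / 0.4150)² = 151.19.
Round up to the next whole unit.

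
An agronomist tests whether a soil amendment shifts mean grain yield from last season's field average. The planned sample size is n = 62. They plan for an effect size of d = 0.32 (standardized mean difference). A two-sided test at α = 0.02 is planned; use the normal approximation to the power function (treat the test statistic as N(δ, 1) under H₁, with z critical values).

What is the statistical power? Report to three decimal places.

Power ≈ 0.577

Noncentrality parameter: δ = d·√n = 0.32 × √62 = 2.5197
Two-sided α = 0.02 → critical value z_{0.01} = 2.326.
Power = Φ(δ − 2.326) + Φ(−δ − 2.326) = Φ(0.193) + Φ(-4.846) = 0.5767 + 0.0000 = 0.5767.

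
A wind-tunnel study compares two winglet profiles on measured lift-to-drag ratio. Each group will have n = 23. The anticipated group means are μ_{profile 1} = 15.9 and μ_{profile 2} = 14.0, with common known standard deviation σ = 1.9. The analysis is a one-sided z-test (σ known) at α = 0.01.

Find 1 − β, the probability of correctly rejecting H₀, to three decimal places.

Standardized effect: d = |μ_{profile 1} − μ_{profile 2}| / σ = |15.9 − 14.0| / 1.9 = 1.0000
Noncentrality parameter: δ = d·√(n/2) = 1.0000 × √(23/2) = 3.3912
One-sided α = 0.01 → critical value z_{0.01} = 2.326.
Power = P(Z > 2.326 − δ) = Φ(1.065) = 0.8565.

Power ≈ 0.857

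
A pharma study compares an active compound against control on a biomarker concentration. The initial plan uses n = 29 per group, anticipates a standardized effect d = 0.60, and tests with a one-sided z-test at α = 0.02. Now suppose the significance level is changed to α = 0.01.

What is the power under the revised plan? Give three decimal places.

δ = d·√(n/2) = 0.60 × √(29/2) = 2.2847 (unchanged). New critical value: z_{0.01} = 2.326.
Revised power = P(Z > 2.326 − δ) = Φ(-0.042) = 0.4834.

Power ≈ 0.483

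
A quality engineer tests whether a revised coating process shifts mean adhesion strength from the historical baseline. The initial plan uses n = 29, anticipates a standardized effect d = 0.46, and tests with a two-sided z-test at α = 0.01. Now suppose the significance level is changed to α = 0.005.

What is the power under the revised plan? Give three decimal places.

δ = d·√n = 0.46 × √29 = 2.4772 (unchanged). New critical value: z_{0.0025} = 2.807.
Revised power = Φ(δ − 2.807) + Φ(−δ − 2.807) = Φ(-0.330) + Φ(-5.284) = 0.3708 + 0.0000 = 0.3708.

Power ≈ 0.371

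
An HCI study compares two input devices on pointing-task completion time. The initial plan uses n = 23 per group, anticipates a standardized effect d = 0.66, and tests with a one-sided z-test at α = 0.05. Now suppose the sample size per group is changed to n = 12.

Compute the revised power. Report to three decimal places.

Power ≈ 0.489

With n = 12 per group: δ = d·√(n/2) = 0.66 × √(12/2) = 1.6167. Critical value z_{0.05} = 1.645.
Revised power = Φ(δ − 1.645) = Φ(-0.028) = 0.4888.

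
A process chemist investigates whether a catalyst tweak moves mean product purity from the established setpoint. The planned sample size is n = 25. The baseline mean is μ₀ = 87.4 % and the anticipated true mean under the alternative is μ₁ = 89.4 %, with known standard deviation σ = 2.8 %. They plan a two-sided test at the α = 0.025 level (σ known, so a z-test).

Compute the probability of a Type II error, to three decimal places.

Standardized effect: d = |μ₁ − μ₀| / σ = |89.4 − 87.4| / 2.8 = 0.7143
Noncentrality parameter: δ = d·√n = 0.7143 × √25 = 3.5714
Critical value for a two-sided test at α = 0.025: z_{α/2} = 2.241.
Power = Φ(δ − 2.241) + Φ(−δ − 2.241) = Φ(1.330) + Φ(-5.813) = 0.9082 + 0.0000 = 0.9082.
Type II error: β = 1 − power = 1 − 0.9082 = 0.0918.

β ≈ 0.092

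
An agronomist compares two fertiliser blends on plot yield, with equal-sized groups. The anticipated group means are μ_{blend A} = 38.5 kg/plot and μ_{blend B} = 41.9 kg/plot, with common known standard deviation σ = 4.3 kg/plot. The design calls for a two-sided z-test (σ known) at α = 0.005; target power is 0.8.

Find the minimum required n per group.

Standardized effect: d = |μ_{blend A} − μ_{blend B}| / σ = |38.5 − 41.9| / 4.3 = 0.7907
For power 0.8 need Φ(δ − z_{0.0025}) = 0.8, so δ = z_{0.0025} + z_{0.20} = 2.807 + 0.842 = 3.649.
(Ignoring the negligible lower-tail rejection probability gives the usual closed-form inversion.)
δ = d·√(n/2) ⇒ n = 2(δ/d)² = 2 × (3.649 / 0.7907)² = 42.59.
Round up to the next whole unit.

n = 43 per group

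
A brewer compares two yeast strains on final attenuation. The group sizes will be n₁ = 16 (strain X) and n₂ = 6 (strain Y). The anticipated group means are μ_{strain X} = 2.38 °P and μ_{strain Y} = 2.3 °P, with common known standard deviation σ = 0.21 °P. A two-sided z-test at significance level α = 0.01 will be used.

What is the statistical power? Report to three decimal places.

Power ≈ 0.038

Standardized effect: d = |μ_{strain X} − μ_{strain Y}| / σ = |2.38 − 2.3| / 0.21 = 0.3810
Noncentrality parameter: δ = d / √(1/n₁ + 1/n₂) = 0.3810 / √(1/16 + 1/6) = 0.7958
Critical value for a two-sided test at α = 0.01: z_{α/2} = 2.576.
Power = Φ(δ − 2.576) + Φ(−δ − 2.576) = Φ(-1.780) + Φ(-3.372) = 0.0375 + 0.0004 = 0.0379.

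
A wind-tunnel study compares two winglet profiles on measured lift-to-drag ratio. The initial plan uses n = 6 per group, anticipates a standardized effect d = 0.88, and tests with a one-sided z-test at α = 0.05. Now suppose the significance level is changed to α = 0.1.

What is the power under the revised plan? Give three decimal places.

δ = d·√(n/2) = 0.88 × √(6/2) = 1.5242 (unchanged). New critical value: z_{0.1} = 1.282.
Revised power = P(Z > 1.282 − δ) = Φ(0.243) = 0.5959.

Power ≈ 0.596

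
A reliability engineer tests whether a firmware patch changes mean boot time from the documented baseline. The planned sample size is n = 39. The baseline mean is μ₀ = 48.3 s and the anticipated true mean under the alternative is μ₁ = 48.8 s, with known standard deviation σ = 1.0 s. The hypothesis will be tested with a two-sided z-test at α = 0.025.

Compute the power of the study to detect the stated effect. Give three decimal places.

Power ≈ 0.811

Standardized effect: d = |μ₁ − μ₀| / σ = |48.8 − 48.3| / 1.0 = 0.5000
Noncentrality parameter: δ = d·√n = 0.5000 × √39 = 3.1225
Critical value for a two-sided test at α = 0.025: z_{α/2} = 2.241.
Power = Φ(δ − 2.241) + Φ(−δ − 2.241) = Φ(0.881) + Φ(-5.364) = 0.8109 + 0.0000 = 0.8109.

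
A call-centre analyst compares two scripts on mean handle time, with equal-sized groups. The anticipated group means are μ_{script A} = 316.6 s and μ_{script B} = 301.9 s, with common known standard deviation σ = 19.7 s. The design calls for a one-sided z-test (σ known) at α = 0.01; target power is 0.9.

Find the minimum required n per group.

Standardized effect: d = |μ_{script A} − μ_{script B}| / σ = |316.6 − 301.9| / 19.7 = 0.7462
For power 0.9 need Φ(δ − z_{0.01}) = 0.9, so δ = z_{0.01} + z_{0.10} = 2.326 + 1.282 = 3.608.
δ = d·√(n/2) ⇒ n = 2(δ/d)² = 2 × (3.608 / 0.7462)² = 46.76.
Round up to the next whole unit.

n = 47 per group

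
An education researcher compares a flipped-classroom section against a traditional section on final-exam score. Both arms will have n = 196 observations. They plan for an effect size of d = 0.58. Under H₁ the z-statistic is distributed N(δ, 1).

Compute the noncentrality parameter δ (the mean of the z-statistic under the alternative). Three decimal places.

δ = d·√(n/2) = 0.58 × √(196/2) = 5.7417

δ ≈ 5.742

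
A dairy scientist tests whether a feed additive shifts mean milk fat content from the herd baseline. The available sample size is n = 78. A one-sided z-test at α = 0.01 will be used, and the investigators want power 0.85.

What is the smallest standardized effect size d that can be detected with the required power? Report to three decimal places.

d ≈ 0.381

Required noncentrality: δ = z_{0.01} + z_{0.15} = 2.326 + 1.036 = 3.363.
δ = d·√n ⇒ d = δ/√n = 3.363/√78 = 0.3808.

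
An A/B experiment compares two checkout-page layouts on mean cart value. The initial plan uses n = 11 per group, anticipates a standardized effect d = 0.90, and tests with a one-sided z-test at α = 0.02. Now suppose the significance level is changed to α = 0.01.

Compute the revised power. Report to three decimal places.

δ = d·√(n/2) = 0.90 × √(11/2) = 2.1107 (unchanged). New critical value: z_{0.01} = 2.326.
Revised power = P(Z > 2.326 − δ) = Φ(-0.216) = 0.4146.

Power ≈ 0.415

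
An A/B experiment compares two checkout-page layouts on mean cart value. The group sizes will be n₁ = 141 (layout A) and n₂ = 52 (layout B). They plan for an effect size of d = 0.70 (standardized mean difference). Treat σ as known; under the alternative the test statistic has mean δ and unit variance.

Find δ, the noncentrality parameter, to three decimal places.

δ = d / √(1/n₁ + 1/n₂) = 0.70 / √(1/141 + 1/52) = 4.3145

δ ≈ 4.315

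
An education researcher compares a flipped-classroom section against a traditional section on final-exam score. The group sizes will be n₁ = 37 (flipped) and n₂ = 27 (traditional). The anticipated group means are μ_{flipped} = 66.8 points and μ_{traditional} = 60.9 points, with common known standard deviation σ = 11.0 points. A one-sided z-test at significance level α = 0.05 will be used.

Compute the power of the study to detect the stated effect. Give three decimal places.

Standardized effect: d = |μ_{flipped} − μ_{traditional}| / σ = |66.8 − 60.9| / 11.0 = 0.5364
Noncentrality parameter: δ = d / √(1/n₁ + 1/n₂) = 0.5364 / √(1/37 + 1/27) = 2.1191
Critical value for a one-sided test at α = 0.05: z_α = 1.645.
Power = Φ(δ − 1.645) = Φ(0.474) = 0.6823.

Power ≈ 0.682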